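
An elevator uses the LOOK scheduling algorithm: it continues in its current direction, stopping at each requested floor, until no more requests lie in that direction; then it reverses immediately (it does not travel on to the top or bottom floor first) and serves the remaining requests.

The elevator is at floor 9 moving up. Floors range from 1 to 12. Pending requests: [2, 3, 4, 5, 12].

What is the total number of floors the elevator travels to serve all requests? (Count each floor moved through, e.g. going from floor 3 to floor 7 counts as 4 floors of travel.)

Answer: 13

Derivation:
Start at floor 9 moving up, LOOK stop order: [12, 5, 4, 3, 2]
  9 → 12: |12-9| = 3, total = 3
  12 → 5: |5-12| = 7, total = 10
  5 → 4: |4-5| = 1, total = 11
  4 → 3: |3-4| = 1, total = 12
  3 → 2: |2-3| = 1, total = 13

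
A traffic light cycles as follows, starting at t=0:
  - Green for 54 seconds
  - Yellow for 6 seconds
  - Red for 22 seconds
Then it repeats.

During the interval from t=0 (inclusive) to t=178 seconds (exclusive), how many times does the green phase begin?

Cycle = 54+6+22 = 82s
green phase starts at t = k*82 + 0 for k=0,1,2,...
Need k*82+0 < 178 → k < 2.171
k ∈ {0, ..., 2} → 3 starts

Answer: 3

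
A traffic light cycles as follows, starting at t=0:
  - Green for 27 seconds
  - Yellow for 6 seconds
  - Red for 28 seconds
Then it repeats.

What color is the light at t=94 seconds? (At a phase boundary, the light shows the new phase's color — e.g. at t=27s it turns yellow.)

Cycle length = 27 + 6 + 28 = 61s
t = 94, phase_t = 94 mod 61 = 33
33 >= 33 → RED

Answer: red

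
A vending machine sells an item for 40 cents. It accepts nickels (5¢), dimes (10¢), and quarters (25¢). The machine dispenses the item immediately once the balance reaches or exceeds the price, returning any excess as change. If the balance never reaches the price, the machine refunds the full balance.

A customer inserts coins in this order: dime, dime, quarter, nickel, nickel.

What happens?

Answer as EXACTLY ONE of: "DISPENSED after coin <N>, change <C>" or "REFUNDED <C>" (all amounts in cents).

Answer: DISPENSED after coin 3, change 5

Derivation:
Price: 40¢
Coin 1 (dime, 10¢): balance = 10¢
Coin 2 (dime, 10¢): balance = 20¢
Coin 3 (quarter, 25¢): balance = 45¢
  → balance >= price → DISPENSE, change = 45 - 40 = 5¢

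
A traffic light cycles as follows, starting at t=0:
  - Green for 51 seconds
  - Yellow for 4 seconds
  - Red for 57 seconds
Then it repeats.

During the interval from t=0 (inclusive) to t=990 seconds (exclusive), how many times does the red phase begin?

Answer: 9

Derivation:
Cycle = 51+4+57 = 112s
red phase starts at t = k*112 + 55 for k=0,1,2,...
Need k*112+55 < 990 → k < 8.348
k ∈ {0, ..., 8} → 9 starts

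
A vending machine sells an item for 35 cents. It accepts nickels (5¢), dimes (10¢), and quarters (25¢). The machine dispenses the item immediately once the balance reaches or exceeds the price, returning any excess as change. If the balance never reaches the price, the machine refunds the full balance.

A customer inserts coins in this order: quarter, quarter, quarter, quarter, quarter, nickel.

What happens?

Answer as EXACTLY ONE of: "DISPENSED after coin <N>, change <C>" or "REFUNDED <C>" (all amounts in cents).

Price: 35¢
Coin 1 (quarter, 25¢): balance = 25¢
Coin 2 (quarter, 25¢): balance = 50¢
  → balance >= price → DISPENSE, change = 50 - 35 = 15¢

Answer: DISPENSED after coin 2, change 15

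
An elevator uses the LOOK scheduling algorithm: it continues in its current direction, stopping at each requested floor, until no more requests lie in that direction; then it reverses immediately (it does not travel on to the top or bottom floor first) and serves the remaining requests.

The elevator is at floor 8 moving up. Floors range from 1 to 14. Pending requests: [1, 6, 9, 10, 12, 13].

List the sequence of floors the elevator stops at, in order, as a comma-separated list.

Answer: 9, 10, 12, 13, 6, 1

Derivation:
Current: 8, moving UP
Serve above first (ascending): [9, 10, 12, 13]
Then reverse, serve below (descending): [6, 1]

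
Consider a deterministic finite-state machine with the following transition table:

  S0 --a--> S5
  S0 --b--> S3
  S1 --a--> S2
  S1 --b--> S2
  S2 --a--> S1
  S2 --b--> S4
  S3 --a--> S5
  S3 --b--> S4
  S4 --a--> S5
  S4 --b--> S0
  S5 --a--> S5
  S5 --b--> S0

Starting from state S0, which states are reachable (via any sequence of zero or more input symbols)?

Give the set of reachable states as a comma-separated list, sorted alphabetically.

BFS from S0:
  visit S0: S0--a-->S5 (new), S0--b-->S3 (new)
  visit S5: S5--a-->S5 (seen), S5--b-->S0 (seen)
  visit S3: S3--a-->S5 (seen), S3--b-->S4 (new)
  visit S4: S4--a-->S5 (seen), S4--b-->S0 (seen)

Answer: S0, S3, S4, S5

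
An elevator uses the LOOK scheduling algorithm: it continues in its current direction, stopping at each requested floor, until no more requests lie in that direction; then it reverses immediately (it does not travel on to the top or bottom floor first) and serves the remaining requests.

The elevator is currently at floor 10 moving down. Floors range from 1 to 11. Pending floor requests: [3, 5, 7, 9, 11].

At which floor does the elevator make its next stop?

Answer: 9

Derivation:
Current floor: 10, direction: down
Requests above: [11]
Requests below: [3, 5, 7, 9]
Moving down and requests lie below → nearest below is max([3, 5, 7, 9]) = 9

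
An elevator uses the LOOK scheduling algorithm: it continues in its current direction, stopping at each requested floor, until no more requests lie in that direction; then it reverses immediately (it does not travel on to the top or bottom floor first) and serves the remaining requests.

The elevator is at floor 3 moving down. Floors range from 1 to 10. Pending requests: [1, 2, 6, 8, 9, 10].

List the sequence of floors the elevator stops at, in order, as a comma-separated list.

Current: 3, moving DOWN
Serve below first (descending): [2, 1]
Then reverse, serve above (ascending): [6, 8, 9, 10]

Answer: 2, 1, 6, 8, 9, 10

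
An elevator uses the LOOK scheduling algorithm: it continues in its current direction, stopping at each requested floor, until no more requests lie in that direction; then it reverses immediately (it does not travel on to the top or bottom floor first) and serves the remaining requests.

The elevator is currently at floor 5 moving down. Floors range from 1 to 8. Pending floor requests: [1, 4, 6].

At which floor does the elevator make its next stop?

Answer: 4

Derivation:
Current floor: 5, direction: down
Requests above: [6]
Requests below: [1, 4]
Moving down and requests lie below → nearest below is max([1, 4]) = 4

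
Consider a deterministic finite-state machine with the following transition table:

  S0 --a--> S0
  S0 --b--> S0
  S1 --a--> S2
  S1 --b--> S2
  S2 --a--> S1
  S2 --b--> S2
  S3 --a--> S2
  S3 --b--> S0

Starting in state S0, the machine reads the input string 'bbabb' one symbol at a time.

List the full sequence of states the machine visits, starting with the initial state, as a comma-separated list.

Answer: S0, S0, S0, S0, S0, S0

Derivation:
Start: S0
  read 'b': S0 --b--> S0
  read 'b': S0 --b--> S0
  read 'a': S0 --a--> S0
  read 'b': S0 --b--> S0
  read 'b': S0 --b--> S0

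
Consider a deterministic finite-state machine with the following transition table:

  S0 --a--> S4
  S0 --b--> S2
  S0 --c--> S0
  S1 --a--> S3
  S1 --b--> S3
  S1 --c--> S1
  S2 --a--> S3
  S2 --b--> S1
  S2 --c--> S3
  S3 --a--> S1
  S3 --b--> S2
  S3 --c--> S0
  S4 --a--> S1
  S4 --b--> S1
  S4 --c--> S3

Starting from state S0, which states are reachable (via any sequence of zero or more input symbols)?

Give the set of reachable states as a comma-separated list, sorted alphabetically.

BFS from S0:
  visit S0: S0--a-->S4 (new), S0--b-->S2 (new), S0--c-->S0 (seen)
  visit S4: S4--a-->S1 (new), S4--b-->S1 (seen), S4--c-->S3 (new)
  visit S2: S2--a-->S3 (seen), S2--b-->S1 (seen), S2--c-->S3 (seen)
  visit S1: S1--a-->S3 (seen), S1--b-->S3 (seen), S1--c-->S1 (seen)
  visit S3: S3--a-->S1 (seen), S3--b-->S2 (seen), S3--c-->S0 (seen)

Answer: S0, S1, S2, S3, S4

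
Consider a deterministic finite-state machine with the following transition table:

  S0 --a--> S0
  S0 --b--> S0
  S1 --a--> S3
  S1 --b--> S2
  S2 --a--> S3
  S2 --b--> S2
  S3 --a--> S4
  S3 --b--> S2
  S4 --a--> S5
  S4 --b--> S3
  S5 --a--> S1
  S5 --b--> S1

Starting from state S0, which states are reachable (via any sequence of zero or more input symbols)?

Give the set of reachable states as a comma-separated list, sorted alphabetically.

Answer: S0

Derivation:
BFS from S0:
  visit S0: S0--a-->S0 (seen), S0--b-->S0 (seen)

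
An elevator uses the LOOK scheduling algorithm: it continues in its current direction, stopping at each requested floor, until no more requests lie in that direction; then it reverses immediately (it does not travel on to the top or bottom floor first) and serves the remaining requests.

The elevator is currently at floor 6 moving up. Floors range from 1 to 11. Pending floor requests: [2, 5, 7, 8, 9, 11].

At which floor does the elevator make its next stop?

Answer: 7

Derivation:
Current floor: 6, direction: up
Requests above: [7, 8, 9, 11]
Requests below: [2, 5]
Moving up and requests lie above → nearest above is min([7, 8, 9, 11]) = 7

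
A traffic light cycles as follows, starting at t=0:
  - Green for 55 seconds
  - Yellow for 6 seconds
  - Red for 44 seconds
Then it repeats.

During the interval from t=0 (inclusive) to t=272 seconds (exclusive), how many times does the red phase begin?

Cycle = 55+6+44 = 105s
red phase starts at t = k*105 + 61 for k=0,1,2,...
Need k*105+61 < 272 → k < 2.010
k ∈ {0, ..., 2} → 3 starts

Answer: 3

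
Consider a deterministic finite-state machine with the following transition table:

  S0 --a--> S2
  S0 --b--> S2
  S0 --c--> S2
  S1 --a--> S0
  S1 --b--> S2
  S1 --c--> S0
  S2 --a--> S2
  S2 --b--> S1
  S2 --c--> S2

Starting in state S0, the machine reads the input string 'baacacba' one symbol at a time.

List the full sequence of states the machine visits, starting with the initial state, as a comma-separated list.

Start: S0
  read 'b': S0 --b--> S2
  read 'a': S2 --a--> S2
  read 'a': S2 --a--> S2
  read 'c': S2 --c--> S2
  read 'a': S2 --a--> S2
  read 'c': S2 --c--> S2
  read 'b': S2 --b--> S1
  read 'a': S1 --a--> S0

Answer: S0, S2, S2, S2, S2, S2, S2, S1, S0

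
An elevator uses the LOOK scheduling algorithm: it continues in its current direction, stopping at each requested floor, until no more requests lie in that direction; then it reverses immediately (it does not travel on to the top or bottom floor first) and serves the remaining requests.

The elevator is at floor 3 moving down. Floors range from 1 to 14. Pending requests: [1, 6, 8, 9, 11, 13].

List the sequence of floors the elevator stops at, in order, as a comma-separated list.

Current: 3, moving DOWN
Serve below first (descending): [1]
Then reverse, serve above (ascending): [6, 8, 9, 11, 13]

Answer: 1, 6, 8, 9, 11, 13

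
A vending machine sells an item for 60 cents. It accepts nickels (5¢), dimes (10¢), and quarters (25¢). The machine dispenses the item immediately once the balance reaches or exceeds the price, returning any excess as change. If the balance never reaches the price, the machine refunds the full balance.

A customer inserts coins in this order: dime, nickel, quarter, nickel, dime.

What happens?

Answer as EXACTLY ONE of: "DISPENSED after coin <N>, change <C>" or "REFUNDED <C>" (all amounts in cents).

Answer: REFUNDED 55

Derivation:
Price: 60¢
Coin 1 (dime, 10¢): balance = 10¢
Coin 2 (nickel, 5¢): balance = 15¢
Coin 3 (quarter, 25¢): balance = 40¢
Coin 4 (nickel, 5¢): balance = 45¢
Coin 5 (dime, 10¢): balance = 55¢
All coins inserted, balance 55¢ < price 60¢ → REFUND 55¢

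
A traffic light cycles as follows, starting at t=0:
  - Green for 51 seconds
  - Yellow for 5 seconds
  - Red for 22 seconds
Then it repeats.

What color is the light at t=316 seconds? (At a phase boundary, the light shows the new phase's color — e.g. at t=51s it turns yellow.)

Cycle length = 51 + 5 + 22 = 78s
t = 316, phase_t = 316 mod 78 = 4
4 < 51 (green end) → GREEN

Answer: green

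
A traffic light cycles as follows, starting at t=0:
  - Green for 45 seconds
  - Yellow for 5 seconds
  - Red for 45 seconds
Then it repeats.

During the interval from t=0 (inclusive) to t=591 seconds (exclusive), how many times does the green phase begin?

Answer: 7

Derivation:
Cycle = 45+5+45 = 95s
green phase starts at t = k*95 + 0 for k=0,1,2,...
Need k*95+0 < 591 → k < 6.221
k ∈ {0, ..., 6} → 7 starts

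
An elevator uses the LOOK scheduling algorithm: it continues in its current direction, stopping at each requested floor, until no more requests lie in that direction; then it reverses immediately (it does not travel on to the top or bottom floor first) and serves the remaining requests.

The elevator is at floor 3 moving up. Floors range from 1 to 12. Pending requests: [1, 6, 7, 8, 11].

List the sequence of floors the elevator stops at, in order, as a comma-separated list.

Answer: 6, 7, 8, 11, 1

Derivation:
Current: 3, moving UP
Serve above first (ascending): [6, 7, 8, 11]
Then reverse, serve below (descending): [1]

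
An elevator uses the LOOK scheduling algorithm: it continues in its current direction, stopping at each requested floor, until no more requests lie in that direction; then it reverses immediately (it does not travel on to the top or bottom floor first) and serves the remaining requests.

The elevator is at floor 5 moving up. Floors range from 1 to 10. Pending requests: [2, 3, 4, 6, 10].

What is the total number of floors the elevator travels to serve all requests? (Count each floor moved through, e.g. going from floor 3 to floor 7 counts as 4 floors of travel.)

Answer: 13

Derivation:
Start at floor 5 moving up, LOOK stop order: [6, 10, 4, 3, 2]
  5 → 6: |6-5| = 1, total = 1
  6 → 10: |10-6| = 4, total = 5
  10 → 4: |4-10| = 6, total = 11
  4 → 3: |3-4| = 1, total = 12
  3 → 2: |2-3| = 1, total = 13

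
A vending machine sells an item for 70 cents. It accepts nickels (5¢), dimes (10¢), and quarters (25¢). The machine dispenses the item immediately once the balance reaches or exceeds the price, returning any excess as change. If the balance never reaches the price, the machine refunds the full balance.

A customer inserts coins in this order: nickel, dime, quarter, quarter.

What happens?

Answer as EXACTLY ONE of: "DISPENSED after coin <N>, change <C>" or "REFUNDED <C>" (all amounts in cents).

Answer: REFUNDED 65

Derivation:
Price: 70¢
Coin 1 (nickel, 5¢): balance = 5¢
Coin 2 (dime, 10¢): balance = 15¢
Coin 3 (quarter, 25¢): balance = 40¢
Coin 4 (quarter, 25¢): balance = 65¢
All coins inserted, balance 65¢ < price 70¢ → REFUND 65¢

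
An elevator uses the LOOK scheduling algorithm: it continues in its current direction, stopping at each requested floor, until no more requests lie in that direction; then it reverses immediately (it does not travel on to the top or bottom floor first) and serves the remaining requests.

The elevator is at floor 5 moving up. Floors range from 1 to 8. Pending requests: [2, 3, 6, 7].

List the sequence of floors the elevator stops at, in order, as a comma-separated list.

Answer: 6, 7, 3, 2

Derivation:
Current: 5, moving UP
Serve above first (ascending): [6, 7]
Then reverse, serve below (descending): [3, 2]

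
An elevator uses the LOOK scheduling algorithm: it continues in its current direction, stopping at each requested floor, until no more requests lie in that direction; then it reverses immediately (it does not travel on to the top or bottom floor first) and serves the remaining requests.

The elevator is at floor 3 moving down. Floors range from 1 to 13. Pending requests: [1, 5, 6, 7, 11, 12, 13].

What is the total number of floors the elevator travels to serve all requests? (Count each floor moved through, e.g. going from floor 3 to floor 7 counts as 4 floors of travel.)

Start at floor 3 moving down, LOOK stop order: [1, 5, 6, 7, 11, 12, 13]
  3 → 1: |1-3| = 2, total = 2
  1 → 5: |5-1| = 4, total = 6
  5 → 6: |6-5| = 1, total = 7
  6 → 7: |7-6| = 1, total = 8
  7 → 11: |11-7| = 4, total = 12
  11 → 12: |12-11| = 1, total = 13
  12 → 13: |13-12| = 1, total = 14

Answer: 14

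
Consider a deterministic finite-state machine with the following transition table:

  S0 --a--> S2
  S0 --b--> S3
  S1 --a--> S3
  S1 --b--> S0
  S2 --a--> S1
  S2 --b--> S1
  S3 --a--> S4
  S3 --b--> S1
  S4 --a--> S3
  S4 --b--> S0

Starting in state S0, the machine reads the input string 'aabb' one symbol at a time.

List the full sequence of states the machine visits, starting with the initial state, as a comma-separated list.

Answer: S0, S2, S1, S0, S3

Derivation:
Start: S0
  read 'a': S0 --a--> S2
  read 'a': S2 --a--> S1
  read 'b': S1 --b--> S0
  read 'b': S0 --b--> S3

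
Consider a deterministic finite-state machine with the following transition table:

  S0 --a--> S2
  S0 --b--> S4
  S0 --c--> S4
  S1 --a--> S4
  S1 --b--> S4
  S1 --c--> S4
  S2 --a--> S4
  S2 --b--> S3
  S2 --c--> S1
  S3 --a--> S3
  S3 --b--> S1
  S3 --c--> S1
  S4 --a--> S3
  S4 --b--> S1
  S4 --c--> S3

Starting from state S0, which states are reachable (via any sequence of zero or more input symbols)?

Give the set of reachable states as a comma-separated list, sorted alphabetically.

BFS from S0:
  visit S0: S0--a-->S2 (new), S0--b-->S4 (new), S0--c-->S4 (seen)
  visit S2: S2--a-->S4 (seen), S2--b-->S3 (new), S2--c-->S1 (new)
  visit S4: S4--a-->S3 (seen), S4--b-->S1 (seen), S4--c-->S3 (seen)
  visit S3: S3--a-->S3 (seen), S3--b-->S1 (seen), S3--c-->S1 (seen)
  visit S1: S1--a-->S4 (seen), S1--b-->S4 (seen), S1--c-->S4 (seen)

Answer: S0, S1, S2, S3, S4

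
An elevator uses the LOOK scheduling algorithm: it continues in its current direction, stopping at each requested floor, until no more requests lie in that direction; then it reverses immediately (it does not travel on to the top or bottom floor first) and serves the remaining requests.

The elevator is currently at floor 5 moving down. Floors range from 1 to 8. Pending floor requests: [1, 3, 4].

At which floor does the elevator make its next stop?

Answer: 4

Derivation:
Current floor: 5, direction: down
Requests above: []
Requests below: [1, 3, 4]
Moving down and requests lie below → nearest below is max([1, 3, 4]) = 4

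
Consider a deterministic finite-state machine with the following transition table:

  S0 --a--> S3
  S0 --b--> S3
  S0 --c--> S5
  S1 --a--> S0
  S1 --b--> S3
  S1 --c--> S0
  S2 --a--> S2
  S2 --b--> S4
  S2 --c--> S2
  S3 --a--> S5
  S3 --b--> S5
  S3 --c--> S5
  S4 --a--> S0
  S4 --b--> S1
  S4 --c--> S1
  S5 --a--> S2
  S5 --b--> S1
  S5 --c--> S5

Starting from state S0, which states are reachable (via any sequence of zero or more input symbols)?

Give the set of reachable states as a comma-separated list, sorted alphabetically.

Answer: S0, S1, S2, S3, S4, S5

Derivation:
BFS from S0:
  visit S0: S0--a-->S3 (new), S0--b-->S3 (seen), S0--c-->S5 (new)
  visit S3: S3--a-->S5 (seen), S3--b-->S5 (seen), S3--c-->S5 (seen)
  visit S5: S5--a-->S2 (new), S5--b-->S1 (new), S5--c-->S5 (seen)
  visit S2: S2--a-->S2 (seen), S2--b-->S4 (new), S2--c-->S2 (seen)
  visit S1: S1--a-->S0 (seen), S1--b-->S3 (seen), S1--c-->S0 (seen)
  visit S4: S4--a-->S0 (seen), S4--b-->S1 (seen), S4--c-->S1 (seen)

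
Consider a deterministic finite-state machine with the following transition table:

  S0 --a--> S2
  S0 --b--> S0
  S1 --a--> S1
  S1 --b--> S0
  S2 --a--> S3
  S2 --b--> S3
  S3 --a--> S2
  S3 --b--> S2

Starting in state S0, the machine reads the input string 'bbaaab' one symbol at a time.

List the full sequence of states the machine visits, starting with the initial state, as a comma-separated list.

Answer: S0, S0, S0, S2, S3, S2, S3

Derivation:
Start: S0
  read 'b': S0 --b--> S0
  read 'b': S0 --b--> S0
  read 'a': S0 --a--> S2
  read 'a': S2 --a--> S3
  read 'a': S3 --a--> S2
  read 'b': S2 --b--> S3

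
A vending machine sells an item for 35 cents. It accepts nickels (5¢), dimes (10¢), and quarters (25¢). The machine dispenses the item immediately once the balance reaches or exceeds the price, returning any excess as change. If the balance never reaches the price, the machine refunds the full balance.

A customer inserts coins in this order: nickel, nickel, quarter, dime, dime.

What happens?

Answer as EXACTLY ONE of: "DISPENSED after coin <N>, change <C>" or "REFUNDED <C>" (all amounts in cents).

Answer: DISPENSED after coin 3, change 0

Derivation:
Price: 35¢
Coin 1 (nickel, 5¢): balance = 5¢
Coin 2 (nickel, 5¢): balance = 10¢
Coin 3 (quarter, 25¢): balance = 35¢
  → balance >= price → DISPENSE, change = 35 - 35 = 0¢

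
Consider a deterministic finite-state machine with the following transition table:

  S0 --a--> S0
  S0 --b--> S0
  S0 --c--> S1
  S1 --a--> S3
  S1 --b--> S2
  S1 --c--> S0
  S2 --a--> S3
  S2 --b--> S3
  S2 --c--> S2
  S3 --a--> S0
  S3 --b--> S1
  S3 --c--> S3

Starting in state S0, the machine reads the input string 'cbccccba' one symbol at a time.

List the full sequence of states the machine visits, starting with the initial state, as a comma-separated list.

Answer: S0, S1, S2, S2, S2, S2, S2, S3, S0

Derivation:
Start: S0
  read 'c': S0 --c--> S1
  read 'b': S1 --b--> S2
  read 'c': S2 --c--> S2
  read 'c': S2 --c--> S2
  read 'c': S2 --c--> S2
  read 'c': S2 --c--> S2
  read 'b': S2 --b--> S3
  read 'a': S3 --a--> S0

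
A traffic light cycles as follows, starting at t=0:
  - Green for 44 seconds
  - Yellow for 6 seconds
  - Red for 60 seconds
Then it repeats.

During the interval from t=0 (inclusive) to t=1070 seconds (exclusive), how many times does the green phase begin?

Answer: 10

Derivation:
Cycle = 44+6+60 = 110s
green phase starts at t = k*110 + 0 for k=0,1,2,...
Need k*110+0 < 1070 → k < 9.727
k ∈ {0, ..., 9} → 10 starts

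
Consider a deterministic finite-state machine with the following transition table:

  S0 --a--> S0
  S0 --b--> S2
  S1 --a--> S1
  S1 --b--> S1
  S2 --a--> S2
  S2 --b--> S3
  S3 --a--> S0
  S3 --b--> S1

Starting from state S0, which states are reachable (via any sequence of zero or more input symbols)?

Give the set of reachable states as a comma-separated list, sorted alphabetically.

Answer: S0, S1, S2, S3

Derivation:
BFS from S0:
  visit S0: S0--a-->S0 (seen), S0--b-->S2 (new)
  visit S2: S2--a-->S2 (seen), S2--b-->S3 (new)
  visit S3: S3--a-->S0 (seen), S3--b-->S1 (new)
  visit S1: S1--a-->S1 (seen), S1--b-->S1 (seen)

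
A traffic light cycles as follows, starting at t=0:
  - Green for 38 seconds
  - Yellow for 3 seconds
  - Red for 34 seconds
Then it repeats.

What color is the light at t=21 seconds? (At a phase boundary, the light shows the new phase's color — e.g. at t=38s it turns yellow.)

Answer: green

Derivation:
Cycle length = 38 + 3 + 34 = 75s
t = 21, phase_t = 21 mod 75 = 21
21 < 38 (green end) → GREEN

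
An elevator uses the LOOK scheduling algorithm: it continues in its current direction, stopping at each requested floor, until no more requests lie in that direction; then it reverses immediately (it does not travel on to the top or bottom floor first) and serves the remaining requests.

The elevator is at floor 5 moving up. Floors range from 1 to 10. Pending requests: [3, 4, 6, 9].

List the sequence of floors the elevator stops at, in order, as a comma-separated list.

Answer: 6, 9, 4, 3

Derivation:
Current: 5, moving UP
Serve above first (ascending): [6, 9]
Then reverse, serve below (descending): [4, 3]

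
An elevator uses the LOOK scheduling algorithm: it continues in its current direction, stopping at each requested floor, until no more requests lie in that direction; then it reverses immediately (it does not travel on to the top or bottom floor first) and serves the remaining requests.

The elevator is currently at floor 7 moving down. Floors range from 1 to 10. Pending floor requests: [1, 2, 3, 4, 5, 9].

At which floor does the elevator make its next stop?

Current floor: 7, direction: down
Requests above: [9]
Requests below: [1, 2, 3, 4, 5]
Moving down and requests lie below → nearest below is max([1, 2, 3, 4, 5]) = 5

Answer: 5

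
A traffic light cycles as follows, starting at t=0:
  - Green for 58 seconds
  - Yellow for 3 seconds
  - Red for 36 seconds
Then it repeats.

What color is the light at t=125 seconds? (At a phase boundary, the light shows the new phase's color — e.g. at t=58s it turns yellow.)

Cycle length = 58 + 3 + 36 = 97s
t = 125, phase_t = 125 mod 97 = 28
28 < 58 (green end) → GREEN

Answer: green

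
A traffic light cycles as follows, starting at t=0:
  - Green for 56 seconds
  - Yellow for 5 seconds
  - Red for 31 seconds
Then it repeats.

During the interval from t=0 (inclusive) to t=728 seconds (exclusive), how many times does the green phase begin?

Answer: 8

Derivation:
Cycle = 56+5+31 = 92s
green phase starts at t = k*92 + 0 for k=0,1,2,...
Need k*92+0 < 728 → k < 7.913
k ∈ {0, ..., 7} → 8 starts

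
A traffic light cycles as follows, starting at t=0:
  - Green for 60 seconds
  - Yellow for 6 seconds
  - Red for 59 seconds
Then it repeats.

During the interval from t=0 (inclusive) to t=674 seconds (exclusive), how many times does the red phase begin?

Cycle = 60+6+59 = 125s
red phase starts at t = k*125 + 66 for k=0,1,2,...
Need k*125+66 < 674 → k < 4.864
k ∈ {0, ..., 4} → 5 starts

Answer: 5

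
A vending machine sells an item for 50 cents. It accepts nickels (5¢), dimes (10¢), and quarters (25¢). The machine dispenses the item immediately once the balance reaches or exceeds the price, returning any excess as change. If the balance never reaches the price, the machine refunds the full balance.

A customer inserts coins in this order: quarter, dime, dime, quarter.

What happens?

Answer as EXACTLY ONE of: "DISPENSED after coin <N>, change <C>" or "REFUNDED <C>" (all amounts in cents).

Answer: DISPENSED after coin 4, change 20

Derivation:
Price: 50¢
Coin 1 (quarter, 25¢): balance = 25¢
Coin 2 (dime, 10¢): balance = 35¢
Coin 3 (dime, 10¢): balance = 45¢
Coin 4 (quarter, 25¢): balance = 70¢
  → balance >= price → DISPENSE, change = 70 - 50 = 20¢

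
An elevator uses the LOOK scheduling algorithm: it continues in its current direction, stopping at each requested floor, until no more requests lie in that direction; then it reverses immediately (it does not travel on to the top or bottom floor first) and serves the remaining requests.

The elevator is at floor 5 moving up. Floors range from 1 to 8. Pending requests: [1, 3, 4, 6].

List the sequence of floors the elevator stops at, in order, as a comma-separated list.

Current: 5, moving UP
Serve above first (ascending): [6]
Then reverse, serve below (descending): [4, 3, 1]

Answer: 6, 4, 3, 1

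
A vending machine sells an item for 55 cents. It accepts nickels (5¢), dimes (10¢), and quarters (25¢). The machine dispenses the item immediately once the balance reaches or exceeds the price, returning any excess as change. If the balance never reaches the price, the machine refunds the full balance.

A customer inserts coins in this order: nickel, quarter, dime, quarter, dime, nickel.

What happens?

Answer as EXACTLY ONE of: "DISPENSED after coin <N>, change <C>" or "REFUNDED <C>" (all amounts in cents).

Answer: DISPENSED after coin 4, change 10

Derivation:
Price: 55¢
Coin 1 (nickel, 5¢): balance = 5¢
Coin 2 (quarter, 25¢): balance = 30¢
Coin 3 (dime, 10¢): balance = 40¢
Coin 4 (quarter, 25¢): balance = 65¢
  → balance >= price → DISPENSE, change = 65 - 55 = 10¢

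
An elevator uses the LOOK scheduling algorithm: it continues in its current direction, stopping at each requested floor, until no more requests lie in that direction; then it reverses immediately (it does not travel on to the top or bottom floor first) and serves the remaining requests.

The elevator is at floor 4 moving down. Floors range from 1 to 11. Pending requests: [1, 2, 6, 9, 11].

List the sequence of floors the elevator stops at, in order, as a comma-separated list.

Current: 4, moving DOWN
Serve below first (descending): [2, 1]
Then reverse, serve above (ascending): [6, 9, 11]

Answer: 2, 1, 6, 9, 11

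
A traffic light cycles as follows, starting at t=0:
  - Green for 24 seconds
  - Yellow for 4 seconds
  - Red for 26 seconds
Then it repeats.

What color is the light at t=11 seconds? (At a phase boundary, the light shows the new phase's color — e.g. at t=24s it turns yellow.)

Cycle length = 24 + 4 + 26 = 54s
t = 11, phase_t = 11 mod 54 = 11
11 < 24 (green end) → GREEN

Answer: green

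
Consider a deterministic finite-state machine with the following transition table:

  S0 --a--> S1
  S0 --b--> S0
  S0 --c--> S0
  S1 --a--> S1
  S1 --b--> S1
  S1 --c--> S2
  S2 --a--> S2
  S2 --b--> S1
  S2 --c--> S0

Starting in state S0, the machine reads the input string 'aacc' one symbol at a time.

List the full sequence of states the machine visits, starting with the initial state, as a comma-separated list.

Answer: S0, S1, S1, S2, S0

Derivation:
Start: S0
  read 'a': S0 --a--> S1
  read 'a': S1 --a--> S1
  read 'c': S1 --c--> S2
  read 'c': S2 --c--> S0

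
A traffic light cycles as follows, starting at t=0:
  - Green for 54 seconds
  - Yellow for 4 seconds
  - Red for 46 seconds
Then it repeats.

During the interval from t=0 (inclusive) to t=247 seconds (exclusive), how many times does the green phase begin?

Cycle = 54+4+46 = 104s
green phase starts at t = k*104 + 0 for k=0,1,2,...
Need k*104+0 < 247 → k < 2.375
k ∈ {0, ..., 2} → 3 starts

Answer: 3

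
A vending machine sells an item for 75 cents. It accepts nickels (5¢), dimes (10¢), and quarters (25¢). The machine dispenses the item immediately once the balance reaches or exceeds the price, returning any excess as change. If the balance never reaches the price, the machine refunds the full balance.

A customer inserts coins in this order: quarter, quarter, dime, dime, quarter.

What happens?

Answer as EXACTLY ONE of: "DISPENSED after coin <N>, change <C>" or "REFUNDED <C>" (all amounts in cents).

Answer: DISPENSED after coin 5, change 20

Derivation:
Price: 75¢
Coin 1 (quarter, 25¢): balance = 25¢
Coin 2 (quarter, 25¢): balance = 50¢
Coin 3 (dime, 10¢): balance = 60¢
Coin 4 (dime, 10¢): balance = 70¢
Coin 5 (quarter, 25¢): balance = 95¢
  → balance >= price → DISPENSE, change = 95 - 75 = 20¢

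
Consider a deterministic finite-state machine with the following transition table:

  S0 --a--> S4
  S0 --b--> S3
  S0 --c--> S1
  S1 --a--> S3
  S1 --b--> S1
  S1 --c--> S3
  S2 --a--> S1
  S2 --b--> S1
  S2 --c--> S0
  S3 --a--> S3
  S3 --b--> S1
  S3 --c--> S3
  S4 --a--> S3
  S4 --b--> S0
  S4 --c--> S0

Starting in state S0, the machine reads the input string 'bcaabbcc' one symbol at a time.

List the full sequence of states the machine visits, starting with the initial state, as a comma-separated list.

Start: S0
  read 'b': S0 --b--> S3
  read 'c': S3 --c--> S3
  read 'a': S3 --a--> S3
  read 'a': S3 --a--> S3
  read 'b': S3 --b--> S1
  read 'b': S1 --b--> S1
  read 'c': S1 --c--> S3
  read 'c': S3 --c--> S3

Answer: S0, S3, S3, S3, S3, S1, S1, S3, S3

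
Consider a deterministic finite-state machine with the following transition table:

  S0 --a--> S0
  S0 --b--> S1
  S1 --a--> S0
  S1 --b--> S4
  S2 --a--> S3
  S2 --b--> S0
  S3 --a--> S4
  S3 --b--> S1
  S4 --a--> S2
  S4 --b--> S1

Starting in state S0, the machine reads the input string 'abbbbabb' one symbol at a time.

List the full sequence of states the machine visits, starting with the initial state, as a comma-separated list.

Start: S0
  read 'a': S0 --a--> S0
  read 'b': S0 --b--> S1
  read 'b': S1 --b--> S4
  read 'b': S4 --b--> S1
  read 'b': S1 --b--> S4
  read 'a': S4 --a--> S2
  read 'b': S2 --b--> S0
  read 'b': S0 --b--> S1

Answer: S0, S0, S1, S4, S1, S4, S2, S0, S1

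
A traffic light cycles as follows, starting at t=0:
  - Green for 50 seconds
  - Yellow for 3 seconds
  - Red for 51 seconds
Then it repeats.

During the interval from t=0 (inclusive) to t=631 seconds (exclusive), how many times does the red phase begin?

Cycle = 50+3+51 = 104s
red phase starts at t = k*104 + 53 for k=0,1,2,...
Need k*104+53 < 631 → k < 5.558
k ∈ {0, ..., 5} → 6 starts

Answer: 6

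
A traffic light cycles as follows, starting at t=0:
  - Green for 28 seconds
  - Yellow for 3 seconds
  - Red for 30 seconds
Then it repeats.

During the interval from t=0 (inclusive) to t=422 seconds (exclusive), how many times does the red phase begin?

Cycle = 28+3+30 = 61s
red phase starts at t = k*61 + 31 for k=0,1,2,...
Need k*61+31 < 422 → k < 6.410
k ∈ {0, ..., 6} → 7 starts

Answer: 7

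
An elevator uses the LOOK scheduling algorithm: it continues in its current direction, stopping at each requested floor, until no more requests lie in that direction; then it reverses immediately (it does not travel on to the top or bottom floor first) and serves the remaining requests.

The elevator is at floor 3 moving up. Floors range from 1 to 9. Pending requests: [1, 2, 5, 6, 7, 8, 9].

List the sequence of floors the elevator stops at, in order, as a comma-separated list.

Answer: 5, 6, 7, 8, 9, 2, 1

Derivation:
Current: 3, moving UP
Serve above first (ascending): [5, 6, 7, 8, 9]
Then reverse, serve below (descending): [2, 1]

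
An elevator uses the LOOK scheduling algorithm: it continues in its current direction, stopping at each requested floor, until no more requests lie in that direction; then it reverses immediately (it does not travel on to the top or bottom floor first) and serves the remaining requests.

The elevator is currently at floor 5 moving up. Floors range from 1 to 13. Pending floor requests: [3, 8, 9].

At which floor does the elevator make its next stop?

Answer: 8

Derivation:
Current floor: 5, direction: up
Requests above: [8, 9]
Requests below: [3]
Moving up and requests lie above → nearest above is min([8, 9]) = 8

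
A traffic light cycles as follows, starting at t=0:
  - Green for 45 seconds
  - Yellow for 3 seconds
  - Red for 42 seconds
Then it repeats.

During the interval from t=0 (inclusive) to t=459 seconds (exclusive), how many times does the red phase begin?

Cycle = 45+3+42 = 90s
red phase starts at t = k*90 + 48 for k=0,1,2,...
Need k*90+48 < 459 → k < 4.567
k ∈ {0, ..., 4} → 5 starts

Answer: 5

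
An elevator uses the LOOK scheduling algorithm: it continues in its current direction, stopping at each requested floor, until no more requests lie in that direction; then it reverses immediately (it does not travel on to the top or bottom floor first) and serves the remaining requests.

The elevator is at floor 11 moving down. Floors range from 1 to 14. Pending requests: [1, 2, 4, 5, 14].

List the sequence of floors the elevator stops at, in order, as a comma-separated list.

Answer: 5, 4, 2, 1, 14

Derivation:
Current: 11, moving DOWN
Serve below first (descending): [5, 4, 2, 1]
Then reverse, serve above (ascending): [14]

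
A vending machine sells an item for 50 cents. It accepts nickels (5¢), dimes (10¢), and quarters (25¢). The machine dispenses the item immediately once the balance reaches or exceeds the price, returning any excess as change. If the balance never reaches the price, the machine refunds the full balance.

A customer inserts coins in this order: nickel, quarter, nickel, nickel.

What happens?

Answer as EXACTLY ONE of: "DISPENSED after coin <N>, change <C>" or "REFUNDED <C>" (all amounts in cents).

Answer: REFUNDED 40

Derivation:
Price: 50¢
Coin 1 (nickel, 5¢): balance = 5¢
Coin 2 (quarter, 25¢): balance = 30¢
Coin 3 (nickel, 5¢): balance = 35¢
Coin 4 (nickel, 5¢): balance = 40¢
All coins inserted, balance 40¢ < price 50¢ → REFUND 40¢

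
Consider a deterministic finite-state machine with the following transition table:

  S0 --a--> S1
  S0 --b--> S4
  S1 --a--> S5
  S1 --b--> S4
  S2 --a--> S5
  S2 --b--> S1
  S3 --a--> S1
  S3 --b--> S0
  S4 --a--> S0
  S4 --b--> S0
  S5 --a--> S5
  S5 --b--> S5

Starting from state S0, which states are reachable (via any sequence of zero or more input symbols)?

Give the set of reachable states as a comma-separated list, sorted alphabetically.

BFS from S0:
  visit S0: S0--a-->S1 (new), S0--b-->S4 (new)
  visit S1: S1--a-->S5 (new), S1--b-->S4 (seen)
  visit S4: S4--a-->S0 (seen), S4--b-->S0 (seen)
  visit S5: S5--a-->S5 (seen), S5--b-->S5 (seen)

Answer: S0, S1, S4, S5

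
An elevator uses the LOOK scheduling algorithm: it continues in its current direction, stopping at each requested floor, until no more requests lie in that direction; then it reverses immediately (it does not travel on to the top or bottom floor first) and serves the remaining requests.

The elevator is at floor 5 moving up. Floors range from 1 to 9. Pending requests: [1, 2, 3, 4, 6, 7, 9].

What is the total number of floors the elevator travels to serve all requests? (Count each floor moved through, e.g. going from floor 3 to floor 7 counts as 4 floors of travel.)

Start at floor 5 moving up, LOOK stop order: [6, 7, 9, 4, 3, 2, 1]
  5 → 6: |6-5| = 1, total = 1
  6 → 7: |7-6| = 1, total = 2
  7 → 9: |9-7| = 2, total = 4
  9 → 4: |4-9| = 5, total = 9
  4 → 3: |3-4| = 1, total = 10
  3 → 2: |2-3| = 1, total = 11
  2 → 1: |1-2| = 1, total = 12

Answer: 12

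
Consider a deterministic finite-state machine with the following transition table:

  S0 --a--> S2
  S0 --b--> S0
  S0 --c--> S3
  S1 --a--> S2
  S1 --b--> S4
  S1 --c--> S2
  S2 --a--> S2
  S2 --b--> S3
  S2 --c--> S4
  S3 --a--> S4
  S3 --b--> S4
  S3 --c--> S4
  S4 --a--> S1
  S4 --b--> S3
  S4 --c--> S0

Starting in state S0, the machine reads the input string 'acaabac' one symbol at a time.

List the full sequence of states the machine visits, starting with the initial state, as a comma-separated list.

Start: S0
  read 'a': S0 --a--> S2
  read 'c': S2 --c--> S4
  read 'a': S4 --a--> S1
  read 'a': S1 --a--> S2
  read 'b': S2 --b--> S3
  read 'a': S3 --a--> S4
  read 'c': S4 --c--> S0

Answer: S0, S2, S4, S1, S2, S3, S4, S0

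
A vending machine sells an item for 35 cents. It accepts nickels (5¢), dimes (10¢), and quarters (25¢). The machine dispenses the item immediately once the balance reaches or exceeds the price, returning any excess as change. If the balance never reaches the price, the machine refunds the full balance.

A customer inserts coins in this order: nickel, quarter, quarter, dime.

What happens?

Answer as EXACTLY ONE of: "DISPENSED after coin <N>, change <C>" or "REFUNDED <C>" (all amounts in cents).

Price: 35¢
Coin 1 (nickel, 5¢): balance = 5¢
Coin 2 (quarter, 25¢): balance = 30¢
Coin 3 (quarter, 25¢): balance = 55¢
  → balance >= price → DISPENSE, change = 55 - 35 = 20¢

Answer: DISPENSED after coin 3, change 20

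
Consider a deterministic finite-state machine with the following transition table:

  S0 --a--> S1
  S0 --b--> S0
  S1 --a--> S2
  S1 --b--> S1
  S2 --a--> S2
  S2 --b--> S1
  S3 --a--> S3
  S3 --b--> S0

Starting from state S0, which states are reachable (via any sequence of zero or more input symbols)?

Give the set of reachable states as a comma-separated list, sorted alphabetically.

Answer: S0, S1, S2

Derivation:
BFS from S0:
  visit S0: S0--a-->S1 (new), S0--b-->S0 (seen)
  visit S1: S1--a-->S2 (new), S1--b-->S1 (seen)
  visit S2: S2--a-->S2 (seen), S2--b-->S1 (seen)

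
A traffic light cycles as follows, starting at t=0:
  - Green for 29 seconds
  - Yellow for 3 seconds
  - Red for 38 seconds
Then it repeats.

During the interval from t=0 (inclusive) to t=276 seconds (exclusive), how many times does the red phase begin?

Answer: 4

Derivation:
Cycle = 29+3+38 = 70s
red phase starts at t = k*70 + 32 for k=0,1,2,...
Need k*70+32 < 276 → k < 3.486
k ∈ {0, ..., 3} → 4 starts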